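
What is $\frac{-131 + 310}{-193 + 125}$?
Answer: $- \frac{179}{68} \approx -2.6324$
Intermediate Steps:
$\frac{-131 + 310}{-193 + 125} = \frac{179}{-68} = 179 \left(- \frac{1}{68}\right) = - \frac{179}{68}$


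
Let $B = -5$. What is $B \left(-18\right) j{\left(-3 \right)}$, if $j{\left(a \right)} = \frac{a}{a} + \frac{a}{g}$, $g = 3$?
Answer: $0$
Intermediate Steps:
$j{\left(a \right)} = 1 + \frac{a}{3}$ ($j{\left(a \right)} = \frac{a}{a} + \frac{a}{3} = 1 + a \frac{1}{3} = 1 + \frac{a}{3}$)
$B \left(-18\right) j{\left(-3 \right)} = \left(-5\right) \left(-18\right) \left(1 + \frac{1}{3} \left(-3\right)\right) = 90 \left(1 - 1\right) = 90 \cdot 0 = 0$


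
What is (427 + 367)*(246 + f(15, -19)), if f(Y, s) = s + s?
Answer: 165152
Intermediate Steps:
f(Y, s) = 2*s
(427 + 367)*(246 + f(15, -19)) = (427 + 367)*(246 + 2*(-19)) = 794*(246 - 38) = 794*208 = 165152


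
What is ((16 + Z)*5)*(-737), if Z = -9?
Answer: -25795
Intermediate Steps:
((16 + Z)*5)*(-737) = ((16 - 9)*5)*(-737) = (7*5)*(-737) = 35*(-737) = -25795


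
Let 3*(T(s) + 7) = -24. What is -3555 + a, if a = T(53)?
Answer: -3570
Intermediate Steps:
T(s) = -15 (T(s) = -7 + (⅓)*(-24) = -7 - 8 = -15)
a = -15
-3555 + a = -3555 - 15 = -3570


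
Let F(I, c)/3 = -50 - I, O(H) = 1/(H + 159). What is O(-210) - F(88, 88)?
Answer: 21113/51 ≈ 413.98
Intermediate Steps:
O(H) = 1/(159 + H)
F(I, c) = -150 - 3*I (F(I, c) = 3*(-50 - I) = -150 - 3*I)
O(-210) - F(88, 88) = 1/(159 - 210) - (-150 - 3*88) = 1/(-51) - (-150 - 264) = -1/51 - 1*(-414) = -1/51 + 414 = 21113/51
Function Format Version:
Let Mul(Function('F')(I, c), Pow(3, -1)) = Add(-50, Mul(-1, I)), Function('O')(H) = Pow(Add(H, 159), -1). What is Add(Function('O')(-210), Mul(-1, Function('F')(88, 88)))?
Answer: Rational(21113, 51) ≈ 413.98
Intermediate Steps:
Function('O')(H) = Pow(Add(159, H), -1)
Function('F')(I, c) = Add(-150, Mul(-3, I)) (Function('F')(I, c) = Mul(3, Add(-50, Mul(-1, I))) = Add(-150, Mul(-3, I)))
Add(Function('O')(-210), Mul(-1, Function('F')(88, 88))) = Add(Pow(Add(159, -210), -1), Mul(-1, Add(-150, Mul(-3, 88)))) = Add(Pow(-51, -1), Mul(-1, Add(-150, -264))) = Add(Rational(-1, 51), Mul(-1, -414)) = Add(Rational(-1, 51), 414) = Rational(21113, 51)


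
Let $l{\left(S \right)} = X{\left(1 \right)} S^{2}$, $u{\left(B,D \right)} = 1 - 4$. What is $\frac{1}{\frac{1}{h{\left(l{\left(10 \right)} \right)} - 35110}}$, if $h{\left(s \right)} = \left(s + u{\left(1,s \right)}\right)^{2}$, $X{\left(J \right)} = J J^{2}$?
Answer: $-25701$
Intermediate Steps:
$X{\left(J \right)} = J^{3}$
$u{\left(B,D \right)} = -3$
$l{\left(S \right)} = S^{2}$ ($l{\left(S \right)} = 1^{3} S^{2} = 1 S^{2} = S^{2}$)
$h{\left(s \right)} = \left(-3 + s\right)^{2}$ ($h{\left(s \right)} = \left(s - 3\right)^{2} = \left(-3 + s\right)^{2}$)
$\frac{1}{\frac{1}{h{\left(l{\left(10 \right)} \right)} - 35110}} = \frac{1}{\frac{1}{\left(-3 + 10^{2}\right)^{2} - 35110}} = \frac{1}{\frac{1}{\left(-3 + 100\right)^{2} - 35110}} = \frac{1}{\frac{1}{97^{2} - 35110}} = \frac{1}{\frac{1}{9409 - 35110}} = \frac{1}{\frac{1}{-25701}} = \frac{1}{- \frac{1}{25701}} = -25701$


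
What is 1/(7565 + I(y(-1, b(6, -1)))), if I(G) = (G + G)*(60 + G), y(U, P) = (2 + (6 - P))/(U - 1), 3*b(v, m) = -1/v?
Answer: 648/4609945 ≈ 0.00014057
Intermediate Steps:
b(v, m) = -1/(3*v) (b(v, m) = (-1/v)/3 = -1/(3*v))
y(U, P) = (8 - P)/(-1 + U)
I(G) = 2*G*(60 + G) (I(G) = (2*G)*(60 + G) = 2*G*(60 + G))
1/(7565 + I(y(-1, b(6, -1)))) = 1/(7565 + 2*((8 - (-1)/(3*6))/(-1 - 1))*(60 + (8 - (-1)/(3*6))/(-1 - 1))) = 1/(7565 + 2*((8 - (-1)/(3*6))/(-2))*(60 + (8 - (-1)/(3*6))/(-2))) = 1/(7565 + 2*(-(8 - 1*(-1/18))/2)*(60 - (8 - 1*(-1/18))/2)) = 1/(7565 + 2*(-(8 + 1/18)/2)*(60 - (8 + 1/18)/2)) = 1/(7565 + 2*(-½*145/18)*(60 - ½*145/18)) = 1/(7565 + 2*(-145/36)*(60 - 145/36)) = 1/(7565 + 2*(-145/36)*(2015/36)) = 1/(7565 - 292175/648) = 1/(4609945/648) = 648/4609945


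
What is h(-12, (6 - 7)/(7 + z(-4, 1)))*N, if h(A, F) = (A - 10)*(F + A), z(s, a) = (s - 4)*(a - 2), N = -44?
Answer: -175208/15 ≈ -11681.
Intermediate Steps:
z(s, a) = (-4 + s)*(-2 + a)
h(A, F) = (-10 + A)*(A + F)
h(-12, (6 - 7)/(7 + z(-4, 1)))*N = ((-12)² - 10*(-12) - 10*(6 - 7)/(7 + (8 - 4*1 - 2*(-4) + 1*(-4))) - 12*(6 - 7)/(7 + (8 - 4*1 - 2*(-4) + 1*(-4))))*(-44) = (144 + 120 - (-10)/(7 + (8 - 4 + 8 - 4)) - (-12)/(7 + (8 - 4 + 8 - 4)))*(-44) = (144 + 120 - (-10)/(7 + 8) - (-12)/(7 + 8))*(-44) = (144 + 120 - (-10)/15 - (-12)/15)*(-44) = (144 + 120 - 10*(-1/15) - 12*(-1/15))*(-44) = (144 + 120 + ⅔ + ⅘)*(-44) = (3982/15)*(-44) = -175208/15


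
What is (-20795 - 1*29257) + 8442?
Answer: -41610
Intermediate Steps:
(-20795 - 1*29257) + 8442 = (-20795 - 29257) + 8442 = -50052 + 8442 = -41610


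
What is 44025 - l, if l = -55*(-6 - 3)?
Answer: 43530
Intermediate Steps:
l = 495 (l = -55*(-9) = 495)
44025 - l = 44025 - 1*495 = 44025 - 495 = 43530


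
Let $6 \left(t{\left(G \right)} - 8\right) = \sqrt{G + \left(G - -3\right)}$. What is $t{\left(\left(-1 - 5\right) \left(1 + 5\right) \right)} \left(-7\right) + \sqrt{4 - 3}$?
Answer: $-55 - \frac{7 i \sqrt{69}}{6} \approx -55.0 - 9.6911 i$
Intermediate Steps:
$t{\left(G \right)} = 8 + \frac{\sqrt{3 + 2 G}}{6}$ ($t{\left(G \right)} = 8 + \frac{\sqrt{G + \left(G - -3\right)}}{6} = 8 + \frac{\sqrt{G + \left(G + 3\right)}}{6} = 8 + \frac{\sqrt{G + \left(3 + G\right)}}{6} = 8 + \frac{\sqrt{3 + 2 G}}{6}$)
$t{\left(\left(-1 - 5\right) \left(1 + 5\right) \right)} \left(-7\right) + \sqrt{4 - 3} = \left(8 + \frac{\sqrt{3 + 2 \left(-1 - 5\right) \left(1 + 5\right)}}{6}\right) \left(-7\right) + \sqrt{4 - 3} = \left(8 + \frac{\sqrt{3 + 2 \left(\left(-6\right) 6\right)}}{6}\right) \left(-7\right) + \sqrt{1} = \left(8 + \frac{\sqrt{3 + 2 \left(-36\right)}}{6}\right) \left(-7\right) + 1 = \left(8 + \frac{\sqrt{3 - 72}}{6}\right) \left(-7\right) + 1 = \left(8 + \frac{\sqrt{-69}}{6}\right) \left(-7\right) + 1 = \left(8 + \frac{i \sqrt{69}}{6}\right) \left(-7\right) + 1 = \left(-56 - \frac{7 i \sqrt{69}}{6}\right) + 1 = -55 - \frac{7 i \sqrt{69}}{6}$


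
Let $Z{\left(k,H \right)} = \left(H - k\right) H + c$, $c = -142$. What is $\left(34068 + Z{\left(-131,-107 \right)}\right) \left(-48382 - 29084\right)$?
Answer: $-2429178828$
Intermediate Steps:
$Z{\left(k,H \right)} = -142 + H \left(H - k\right)$ ($Z{\left(k,H \right)} = \left(H - k\right) H - 142 = H \left(H - k\right) - 142 = -142 + H \left(H - k\right)$)
$\left(34068 + Z{\left(-131,-107 \right)}\right) \left(-48382 - 29084\right) = \left(34068 - \left(142 - 11449 + 14017\right)\right) \left(-48382 - 29084\right) = \left(34068 - 2710\right) \left(-77466\right) = 31358 \left(-77466\right) = -2429178828$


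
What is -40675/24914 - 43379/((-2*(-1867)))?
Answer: -308156214/23257219 ≈ -13.250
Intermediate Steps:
-40675/24914 - 43379/((-2*(-1867))) = -40675*1/24914 - 43379/3734 = -40675/24914 - 43379*1/3734 = -40675/24914 - 43379/3734 = -308156214/23257219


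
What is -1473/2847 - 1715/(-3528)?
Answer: -2137/68328 ≈ -0.031276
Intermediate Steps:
-1473/2847 - 1715/(-3528) = -1473*1/2847 - 1715*(-1/3528) = -491/949 + 35/72 = -2137/68328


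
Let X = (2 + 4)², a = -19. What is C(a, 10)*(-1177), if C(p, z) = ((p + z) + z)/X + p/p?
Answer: -43549/36 ≈ -1209.7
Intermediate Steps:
X = 36 (X = 6² = 36)
C(p, z) = 1 + z/18 + p/36 (C(p, z) = ((p + z) + z)/36 + p/p = (p + 2*z)*(1/36) + 1 = (z/18 + p/36) + 1 = 1 + z/18 + p/36)
C(a, 10)*(-1177) = (1 + (1/18)*10 + (1/36)*(-19))*(-1177) = (1 + 5/9 - 19/36)*(-1177) = (37/36)*(-1177) = -43549/36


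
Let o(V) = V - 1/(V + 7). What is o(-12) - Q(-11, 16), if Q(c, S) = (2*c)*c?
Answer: -1269/5 ≈ -253.80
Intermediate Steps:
Q(c, S) = 2*c²
o(V) = V - 1/(7 + V)
o(-12) - Q(-11, 16) = (-1 + (-12)² + 7*(-12))/(7 - 12) - 2*(-11)² = (-1 + 144 - 84)/(-5) - 2*121 = -⅕*59 - 1*242 = -59/5 - 242 = -1269/5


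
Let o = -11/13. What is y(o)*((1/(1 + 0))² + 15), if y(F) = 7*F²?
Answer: 13552/169 ≈ 80.189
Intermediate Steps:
o = -11/13 (o = -11*1/13 = -11/13 ≈ -0.84615)
y(o)*((1/(1 + 0))² + 15) = (7*(-11/13)²)*((1/(1 + 0))² + 15) = (7*(121/169))*((1/1)² + 15) = 847*(1² + 15)/169 = 847*(1 + 15)/169 = (847/169)*16 = 13552/169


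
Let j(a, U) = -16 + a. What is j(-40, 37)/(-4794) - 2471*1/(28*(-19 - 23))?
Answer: 283615/134232 ≈ 2.1129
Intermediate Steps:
j(-40, 37)/(-4794) - 2471*1/(28*(-19 - 23)) = (-16 - 40)/(-4794) - 2471*1/(28*(-19 - 23)) = -56*(-1/4794) - 2471/((-42*28)) = 28/2397 - 2471/(-1176) = 28/2397 - 2471*(-1/1176) = 28/2397 + 353/168 = 283615/134232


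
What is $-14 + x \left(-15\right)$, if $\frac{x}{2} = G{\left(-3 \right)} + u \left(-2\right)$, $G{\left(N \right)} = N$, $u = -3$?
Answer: $-104$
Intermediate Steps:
$x = 6$ ($x = 2 \left(-3 - -6\right) = 2 \left(-3 + 6\right) = 2 \cdot 3 = 6$)
$-14 + x \left(-15\right) = -14 + 6 \left(-15\right) = -14 - 90 = -104$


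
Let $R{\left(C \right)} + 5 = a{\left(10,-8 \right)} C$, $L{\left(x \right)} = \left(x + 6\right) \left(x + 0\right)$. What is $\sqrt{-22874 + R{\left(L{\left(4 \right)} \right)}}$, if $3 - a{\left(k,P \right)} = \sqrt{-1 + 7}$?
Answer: $\sqrt{-22759 - 40 \sqrt{6}} \approx 151.19 i$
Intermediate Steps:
$L{\left(x \right)} = x \left(6 + x\right)$ ($L{\left(x \right)} = \left(6 + x\right) x = x \left(6 + x\right)$)
$a{\left(k,P \right)} = 3 - \sqrt{6}$ ($a{\left(k,P \right)} = 3 - \sqrt{-1 + 7} = 3 - \sqrt{6}$)
$R{\left(C \right)} = -5 + C \left(3 - \sqrt{6}\right)$ ($R{\left(C \right)} = -5 + \left(3 - \sqrt{6}\right) C = -5 + C \left(3 - \sqrt{6}\right)$)
$\sqrt{-22874 + R{\left(L{\left(4 \right)} \right)}} = \sqrt{-22874 - \left(5 - 4 \left(6 + 4\right) \left(3 - \sqrt{6}\right)\right)} = \sqrt{-22874 - \left(5 - 4 \cdot 10 \left(3 - \sqrt{6}\right)\right)} = \sqrt{-22874 - \left(5 - 40 \left(3 - \sqrt{6}\right)\right)} = \sqrt{-22874 + \left(-5 + \left(120 - 40 \sqrt{6}\right)\right)} = \sqrt{-22874 + \left(115 - 40 \sqrt{6}\right)} = \sqrt{-22759 - 40 \sqrt{6}}$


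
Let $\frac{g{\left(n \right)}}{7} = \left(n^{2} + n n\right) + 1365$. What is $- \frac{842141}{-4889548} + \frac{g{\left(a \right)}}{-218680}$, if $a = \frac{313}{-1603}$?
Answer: $\frac{12612848034170589}{98126609329976920} \approx 0.12854$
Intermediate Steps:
$a = - \frac{313}{1603}$ ($a = 313 \left(- \frac{1}{1603}\right) = - \frac{313}{1603} \approx -0.19526$)
$g{\left(n \right)} = 9555 + 14 n^{2}$ ($g{\left(n \right)} = 7 \left(\left(n^{2} + n n\right) + 1365\right) = 7 \left(\left(n^{2} + n^{2}\right) + 1365\right) = 7 \left(2 n^{2} + 1365\right) = 7 \left(1365 + 2 n^{2}\right) = 9555 + 14 n^{2}$)
$- \frac{842141}{-4889548} + \frac{g{\left(a \right)}}{-218680} = - \frac{842141}{-4889548} + \frac{9555 + 14 \left(- \frac{313}{1603}\right)^{2}}{-218680} = \left(-842141\right) \left(- \frac{1}{4889548}\right) + \left(9555 + 14 \cdot \frac{97969}{2569609}\right) \left(- \frac{1}{218680}\right) = \frac{842141}{4889548} + \left(9555 + \frac{195938}{367087}\right) \left(- \frac{1}{218680}\right) = \frac{842141}{4889548} + \frac{3507712223}{367087} \left(- \frac{1}{218680}\right) = \frac{842141}{4889548} - \frac{3507712223}{80274585160} = \frac{12612848034170589}{98126609329976920}$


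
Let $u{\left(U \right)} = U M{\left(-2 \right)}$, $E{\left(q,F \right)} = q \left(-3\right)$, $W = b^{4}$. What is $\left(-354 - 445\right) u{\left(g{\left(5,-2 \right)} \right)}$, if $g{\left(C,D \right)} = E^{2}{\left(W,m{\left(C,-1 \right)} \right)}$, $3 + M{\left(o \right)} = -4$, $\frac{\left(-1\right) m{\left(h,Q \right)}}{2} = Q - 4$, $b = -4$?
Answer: $3298885632$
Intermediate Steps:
$m{\left(h,Q \right)} = 8 - 2 Q$ ($m{\left(h,Q \right)} = - 2 \left(Q - 4\right) = - 2 \left(-4 + Q\right) = 8 - 2 Q$)
$M{\left(o \right)} = -7$ ($M{\left(o \right)} = -3 - 4 = -7$)
$W = 256$ ($W = \left(-4\right)^{4} = 256$)
$E{\left(q,F \right)} = - 3 q$
$g{\left(C,D \right)} = 589824$ ($g{\left(C,D \right)} = \left(\left(-3\right) 256\right)^{2} = \left(-768\right)^{2} = 589824$)
$u{\left(U \right)} = - 7 U$ ($u{\left(U \right)} = U \left(-7\right) = - 7 U$)
$\left(-354 - 445\right) u{\left(g{\left(5,-2 \right)} \right)} = \left(-354 - 445\right) \left(\left(-7\right) 589824\right) = \left(-799\right) \left(-4128768\right) = 3298885632$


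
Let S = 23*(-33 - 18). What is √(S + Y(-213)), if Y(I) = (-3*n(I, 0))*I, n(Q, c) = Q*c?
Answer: I*√1173 ≈ 34.249*I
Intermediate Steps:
Y(I) = 0 (Y(I) = (-3*I*0)*I = (-3*0)*I = 0*I = 0)
S = -1173 (S = 23*(-51) = -1173)
√(S + Y(-213)) = √(-1173 + 0) = √(-1173) = I*√1173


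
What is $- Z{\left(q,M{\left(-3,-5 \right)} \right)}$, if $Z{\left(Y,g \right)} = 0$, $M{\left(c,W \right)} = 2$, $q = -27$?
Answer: $0$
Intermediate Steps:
$- Z{\left(q,M{\left(-3,-5 \right)} \right)} = \left(-1\right) 0 = 0$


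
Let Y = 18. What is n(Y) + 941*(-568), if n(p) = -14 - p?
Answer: -534520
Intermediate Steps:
n(Y) + 941*(-568) = (-14 - 1*18) + 941*(-568) = (-14 - 18) - 534488 = -32 - 534488 = -534520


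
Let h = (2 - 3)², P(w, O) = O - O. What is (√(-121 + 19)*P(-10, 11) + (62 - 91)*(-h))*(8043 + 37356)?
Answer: 1316571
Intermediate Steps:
P(w, O) = 0
h = 1 (h = (-1)² = 1)
(√(-121 + 19)*P(-10, 11) + (62 - 91)*(-h))*(8043 + 37356) = (√(-121 + 19)*0 + (62 - 91)*(-1*1))*(8043 + 37356) = (√(-102)*0 - 29*(-1))*45399 = ((I*√102)*0 + 29)*45399 = (0 + 29)*45399 = 29*45399 = 1316571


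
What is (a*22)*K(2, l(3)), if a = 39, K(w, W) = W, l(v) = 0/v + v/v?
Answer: 858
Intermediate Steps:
l(v) = 1 (l(v) = 0 + 1 = 1)
(a*22)*K(2, l(3)) = (39*22)*1 = 858*1 = 858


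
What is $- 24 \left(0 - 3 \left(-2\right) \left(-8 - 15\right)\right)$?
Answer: $3312$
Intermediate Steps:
$- 24 \left(0 - 3 \left(-2\right) \left(-8 - 15\right)\right) = - 24 \left(0 - \left(-6\right) \left(-23\right)\right) = - 24 \left(0 - 138\right) = \left(-24\right) \left(-138\right) = 3312$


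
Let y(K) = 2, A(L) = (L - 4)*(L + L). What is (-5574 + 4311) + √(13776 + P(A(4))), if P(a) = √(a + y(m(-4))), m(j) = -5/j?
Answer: -1263 + √(13776 + √2) ≈ -1145.6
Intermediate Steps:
A(L) = 2*L*(-4 + L) (A(L) = (-4 + L)*(2*L) = 2*L*(-4 + L))
P(a) = √(2 + a) (P(a) = √(a + 2) = √(2 + a))
(-5574 + 4311) + √(13776 + P(A(4))) = (-5574 + 4311) + √(13776 + √(2 + 2*4*(-4 + 4))) = -1263 + √(13776 + √(2 + 2*4*0)) = -1263 + √(13776 + √(2 + 0)) = -1263 + √(13776 + √2)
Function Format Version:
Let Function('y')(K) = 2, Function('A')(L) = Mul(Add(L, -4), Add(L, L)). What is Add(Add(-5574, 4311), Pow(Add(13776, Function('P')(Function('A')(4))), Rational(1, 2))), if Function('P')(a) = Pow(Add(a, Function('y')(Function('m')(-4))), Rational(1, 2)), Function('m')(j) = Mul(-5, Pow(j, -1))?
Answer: Add(-1263, Pow(Add(13776, Pow(2, Rational(1, 2))), Rational(1, 2))) ≈ -1145.6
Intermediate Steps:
Function('A')(L) = Mul(2, L, Add(-4, L)) (Function('A')(L) = Mul(Add(-4, L), Mul(2, L)) = Mul(2, L, Add(-4, L)))
Function('P')(a) = Pow(Add(2, a), Rational(1, 2)) (Function('P')(a) = Pow(Add(a, 2), Rational(1, 2)) = Pow(Add(2, a), Rational(1, 2)))
Add(Add(-5574, 4311), Pow(Add(13776, Function('P')(Function('A')(4))), Rational(1, 2))) = Add(Add(-5574, 4311), Pow(Add(13776, Pow(Add(2, Mul(2, 4, Add(-4, 4))), Rational(1, 2))), Rational(1, 2))) = Add(-1263, Pow(Add(13776, Pow(Add(2, Mul(2, 4, 0)), Rational(1, 2))), Rational(1, 2))) = Add(-1263, Pow(Add(13776, Pow(Add(2, 0), Rational(1, 2))), Rational(1, 2))) = Add(-1263, Pow(Add(13776, Pow(2, Rational(1, 2))), Rational(1, 2)))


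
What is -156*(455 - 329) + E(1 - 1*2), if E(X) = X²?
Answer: -19655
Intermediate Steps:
-156*(455 - 329) + E(1 - 1*2) = -156*(455 - 329) + (1 - 1*2)² = -156*126 + (1 - 2)² = -19656 + (-1)² = -19656 + 1 = -19655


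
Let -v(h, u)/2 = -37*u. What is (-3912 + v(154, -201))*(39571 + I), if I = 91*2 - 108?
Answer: -744770970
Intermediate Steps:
v(h, u) = 74*u (v(h, u) = -(-74)*u = 74*u)
I = 74 (I = 182 - 108 = 74)
(-3912 + v(154, -201))*(39571 + I) = (-3912 + 74*(-201))*(39571 + 74) = (-3912 - 14874)*39645 = -18786*39645 = -744770970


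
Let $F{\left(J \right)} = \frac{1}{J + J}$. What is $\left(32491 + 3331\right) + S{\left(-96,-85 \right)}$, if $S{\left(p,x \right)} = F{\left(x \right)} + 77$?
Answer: $\frac{6102829}{170} \approx 35899.0$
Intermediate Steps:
$F{\left(J \right)} = \frac{1}{2 J}$
$S{\left(p,x \right)} = 77 + \frac{1}{2 x}$ ($S{\left(p,x \right)} = \frac{1}{2 x} + 77 = 77 + \frac{1}{2 x}$)
$\left(32491 + 3331\right) + S{\left(-96,-85 \right)} = \left(32491 + 3331\right) + \left(77 + \frac{1}{2 \left(-85\right)}\right) = 35822 + \left(77 + \frac{1}{2} \left(- \frac{1}{85}\right)\right) = 35822 + \left(77 - \frac{1}{170}\right) = 35822 + \frac{13089}{170} = \frac{6102829}{170}$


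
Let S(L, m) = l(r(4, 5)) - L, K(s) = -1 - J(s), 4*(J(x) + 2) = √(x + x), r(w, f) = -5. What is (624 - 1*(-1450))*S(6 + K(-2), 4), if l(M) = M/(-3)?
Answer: -33184/3 + 1037*I ≈ -11061.0 + 1037.0*I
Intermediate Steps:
J(x) = -2 + √2*√x/4 (J(x) = -2 + √(x + x)/4 = -2 + √(2*x)/4 = -2 + (√2*√x)/4 = -2 + √2*√x/4)
l(M) = -M/3 (l(M) = M*(-⅓) = -M/3)
K(s) = 1 - √2*√s/4 (K(s) = -1 - (-2 + √2*√s/4) = -1 + (2 - √2*√s/4) = 1 - √2*√s/4)
S(L, m) = 5/3 - L (S(L, m) = -⅓*(-5) - L = 5/3 - L)
(624 - 1*(-1450))*S(6 + K(-2), 4) = (624 - 1*(-1450))*(5/3 - (6 + (1 - √2*√(-2)/4))) = (624 + 1450)*(5/3 - (6 + (1 - √2*I*√2/4))) = 2074*(5/3 - (6 + (1 - I/2))) = 2074*(5/3 - (7 - I/2)) = 2074*(5/3 + (-7 + I/2)) = 2074*(-16/3 + I/2) = -33184/3 + 1037*I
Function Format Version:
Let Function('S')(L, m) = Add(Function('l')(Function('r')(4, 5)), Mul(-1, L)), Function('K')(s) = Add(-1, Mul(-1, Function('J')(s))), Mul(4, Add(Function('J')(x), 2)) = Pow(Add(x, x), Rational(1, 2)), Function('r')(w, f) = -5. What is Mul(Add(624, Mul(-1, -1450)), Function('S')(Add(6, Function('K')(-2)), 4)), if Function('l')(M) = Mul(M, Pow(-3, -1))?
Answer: Add(Rational(-33184, 3), Mul(1037, I)) ≈ Add(-11061., Mul(1037.0, I))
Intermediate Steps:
Function('J')(x) = Add(-2, Mul(Rational(1, 4), Pow(2, Rational(1, 2)), Pow(x, Rational(1, 2)))) (Function('J')(x) = Add(-2, Mul(Rational(1, 4), Pow(Add(x, x), Rational(1, 2)))) = Add(-2, Mul(Rational(1, 4), Pow(Mul(2, x), Rational(1, 2)))) = Add(-2, Mul(Rational(1, 4), Mul(Pow(2, Rational(1, 2)), Pow(x, Rational(1, 2))))) = Add(-2, Mul(Rational(1, 4), Pow(2, Rational(1, 2)), Pow(x, Rational(1, 2)))))
Function('l')(M) = Mul(Rational(-1, 3), M) (Function('l')(M) = Mul(M, Rational(-1, 3)) = Mul(Rational(-1, 3), M))
Function('K')(s) = Add(1, Mul(Rational(-1, 4), Pow(2, Rational(1, 2)), Pow(s, Rational(1, 2)))) (Function('K')(s) = Add(-1, Mul(-1, Add(-2, Mul(Rational(1, 4), Pow(2, Rational(1, 2)), Pow(s, Rational(1, 2)))))) = Add(-1, Add(2, Mul(Rational(-1, 4), Pow(2, Rational(1, 2)), Pow(s, Rational(1, 2))))) = Add(1, Mul(Rational(-1, 4), Pow(2, Rational(1, 2)), Pow(s, Rational(1, 2)))))
Function('S')(L, m) = Add(Rational(5, 3), Mul(-1, L)) (Function('S')(L, m) = Add(Mul(Rational(-1, 3), -5), Mul(-1, L)) = Add(Rational(5, 3), Mul(-1, L)))
Mul(Add(624, Mul(-1, -1450)), Function('S')(Add(6, Function('K')(-2)), 4)) = Mul(Add(624, Mul(-1, -1450)), Add(Rational(5, 3), Mul(-1, Add(6, Add(1, Mul(Rational(-1, 4), Pow(2, Rational(1, 2)), Pow(-2, Rational(1, 2)))))))) = Mul(Add(624, 1450), Add(Rational(5, 3), Mul(-1, Add(6, Add(1, Mul(Rational(-1, 4), Pow(2, Rational(1, 2)), Mul(I, Pow(2, Rational(1, 2))))))))) = Mul(2074, Add(Rational(5, 3), Mul(-1, Add(6, Add(1, Mul(Rational(-1, 2), I)))))) = Mul(2074, Add(Rational(5, 3), Mul(-1, Add(7, Mul(Rational(-1, 2), I))))) = Mul(2074, Add(Rational(5, 3), Add(-7, Mul(Rational(1, 2), I)))) = Mul(2074, Add(Rational(-16, 3), Mul(Rational(1, 2), I))) = Add(Rational(-33184, 3), Mul(1037, I))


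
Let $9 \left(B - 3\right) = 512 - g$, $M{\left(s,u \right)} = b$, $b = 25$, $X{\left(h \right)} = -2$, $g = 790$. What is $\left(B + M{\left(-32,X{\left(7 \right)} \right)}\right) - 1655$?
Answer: $- \frac{14921}{9} \approx -1657.9$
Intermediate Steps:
$M{\left(s,u \right)} = 25$
$B = - \frac{251}{9}$ ($B = 3 + \frac{512 - 790}{9} = 3 + \frac{1}{9} \left(-278\right) = 3 - \frac{278}{9} = - \frac{251}{9} \approx -27.889$)
$\left(B + M{\left(-32,X{\left(7 \right)} \right)}\right) - 1655 = \left(- \frac{251}{9} + 25\right) - 1655 = - \frac{26}{9} - 1655 = - \frac{14921}{9}$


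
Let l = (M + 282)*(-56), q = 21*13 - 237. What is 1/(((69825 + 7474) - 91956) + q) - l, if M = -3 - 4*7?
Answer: 205512775/14621 ≈ 14056.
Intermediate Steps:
M = -31 (M = -3 - 28 = -31)
q = 36 (q = 273 - 237 = 36)
l = -14056 (l = (-31 + 282)*(-56) = 251*(-56) = -14056)
1/(((69825 + 7474) - 91956) + q) - l = 1/(((69825 + 7474) - 91956) + 36) - 1*(-14056) = 1/((77299 - 91956) + 36) + 14056 = 1/(-14657 + 36) + 14056 = 1/(-14621) + 14056 = -1/14621 + 14056 = 205512775/14621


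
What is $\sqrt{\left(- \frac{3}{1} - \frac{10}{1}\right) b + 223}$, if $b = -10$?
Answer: $\sqrt{353} \approx 18.788$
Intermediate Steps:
$\sqrt{\left(- \frac{3}{1} - \frac{10}{1}\right) b + 223} = \sqrt{\left(- \frac{3}{1} - \frac{10}{1}\right) \left(-10\right) + 223} = \sqrt{\left(\left(-3\right) 1 - 10\right) \left(-10\right) + 223} = \sqrt{\left(-3 - 10\right) \left(-10\right) + 223} = \sqrt{\left(-13\right) \left(-10\right) + 223} = \sqrt{130 + 223} = \sqrt{353}$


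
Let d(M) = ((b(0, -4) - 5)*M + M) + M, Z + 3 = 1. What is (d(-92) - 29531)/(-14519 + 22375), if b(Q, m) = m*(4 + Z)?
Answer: -28519/7856 ≈ -3.6302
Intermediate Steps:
Z = -2 (Z = -3 + 1 = -2)
b(Q, m) = 2*m (b(Q, m) = m*(4 - 2) = m*2 = 2*m)
d(M) = -11*M (d(M) = ((2*(-4) - 5)*M + M) + M = ((-8 - 5)*M + M) + M = (-13*M + M) + M = -12*M + M = -11*M)
(d(-92) - 29531)/(-14519 + 22375) = (-11*(-92) - 29531)/(-14519 + 22375) = (1012 - 29531)/7856 = -28519*1/7856 = -28519/7856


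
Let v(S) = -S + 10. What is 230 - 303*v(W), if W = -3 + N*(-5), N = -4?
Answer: 2351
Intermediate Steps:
W = 17 (W = -3 - 4*(-5) = -3 + 20 = 17)
v(S) = 10 - S
230 - 303*v(W) = 230 - 303*(10 - 1*17) = 230 - 303*(10 - 17) = 230 - 303*(-7) = 230 + 2121 = 2351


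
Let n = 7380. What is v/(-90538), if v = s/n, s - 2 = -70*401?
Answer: 2339/55680870 ≈ 4.2007e-5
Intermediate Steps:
s = -28068 (s = 2 - 70*401 = 2 - 28070 = -28068)
v = -2339/615 (v = -28068/7380 = -28068*1/7380 = -2339/615 ≈ -3.8033)
v/(-90538) = -2339/615/(-90538) = -2339/615*(-1/90538) = 2339/55680870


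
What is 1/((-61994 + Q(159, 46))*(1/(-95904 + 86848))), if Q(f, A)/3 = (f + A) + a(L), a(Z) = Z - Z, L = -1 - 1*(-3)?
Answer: 9056/61379 ≈ 0.14754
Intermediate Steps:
L = 2 (L = -1 + 3 = 2)
a(Z) = 0
Q(f, A) = 3*A + 3*f (Q(f, A) = 3*((f + A) + 0) = 3*((A + f) + 0) = 3*(A + f) = 3*A + 3*f)
1/((-61994 + Q(159, 46))*(1/(-95904 + 86848))) = 1/((-61994 + (3*46 + 3*159))*(1/(-95904 + 86848))) = 1/((-61994 + (138 + 477))*(1/(-9056))) = 1/((-61994 + 615)*(-1/9056)) = -9056/(-61379) = -1/61379*(-9056) = 9056/61379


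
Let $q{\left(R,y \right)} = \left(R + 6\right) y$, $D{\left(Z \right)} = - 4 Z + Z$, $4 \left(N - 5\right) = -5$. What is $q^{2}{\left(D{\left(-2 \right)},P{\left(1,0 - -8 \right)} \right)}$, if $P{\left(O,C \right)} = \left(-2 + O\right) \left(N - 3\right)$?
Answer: $81$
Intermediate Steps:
$N = \frac{15}{4}$ ($N = 5 + \frac{1}{4} \left(-5\right) = 5 - \frac{5}{4} = \frac{15}{4} \approx 3.75$)
$D{\left(Z \right)} = - 3 Z$
$P{\left(O,C \right)} = - \frac{3}{2} + \frac{3 O}{4}$ ($P{\left(O,C \right)} = \left(-2 + O\right) \left(\frac{15}{4} - 3\right) = \left(-2 + O\right) \frac{3}{4} = - \frac{3}{2} + \frac{3 O}{4}$)
$q{\left(R,y \right)} = y \left(6 + R\right)$ ($q{\left(R,y \right)} = \left(6 + R\right) y = y \left(6 + R\right)$)
$q^{2}{\left(D{\left(-2 \right)},P{\left(1,0 - -8 \right)} \right)} = \left(\left(- \frac{3}{2} + \frac{3}{4} \cdot 1\right) \left(6 - -6\right)\right)^{2} = \left(\left(- \frac{3}{2} + \frac{3}{4}\right) \left(6 + 6\right)\right)^{2} = \left(\left(- \frac{3}{4}\right) 12\right)^{2} = \left(-9\right)^{2} = 81$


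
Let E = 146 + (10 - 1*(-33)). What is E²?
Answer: 35721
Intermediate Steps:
E = 189 (E = 146 + (10 + 33) = 146 + 43 = 189)
E² = 189² = 35721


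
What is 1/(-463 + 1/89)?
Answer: -89/41206 ≈ -0.0021599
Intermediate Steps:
1/(-463 + 1/89) = 1/(-41206/89) = -89/41206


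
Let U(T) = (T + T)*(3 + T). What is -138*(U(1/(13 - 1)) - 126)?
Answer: 207805/12 ≈ 17317.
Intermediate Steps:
U(T) = 2*T*(3 + T) (U(T) = (2*T)*(3 + T) = 2*T*(3 + T))
-138*(U(1/(13 - 1)) - 126) = -138*(2*(3 + 1/(13 - 1))/(13 - 1) - 126) = -138*(2*(3 + 1/12)/12 - 126) = -138*(2*(1/12)*(3 + 1/12) - 126) = -138*(2*(1/12)*(37/12) - 126) = -138*(37/72 - 126) = -138*(-9035/72) = 207805/12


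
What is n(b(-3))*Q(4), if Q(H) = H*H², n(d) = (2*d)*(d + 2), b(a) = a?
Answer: 384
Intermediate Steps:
n(d) = 2*d*(2 + d) (n(d) = (2*d)*(2 + d) = 2*d*(2 + d))
Q(H) = H³
n(b(-3))*Q(4) = (2*(-3)*(2 - 3))*4³ = (2*(-3)*(-1))*64 = 6*64 = 384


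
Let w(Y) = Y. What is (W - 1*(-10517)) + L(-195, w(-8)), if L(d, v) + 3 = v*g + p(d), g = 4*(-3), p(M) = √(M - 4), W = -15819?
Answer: -5209 + I*√199 ≈ -5209.0 + 14.107*I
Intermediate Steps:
p(M) = √(-4 + M)
g = -12
L(d, v) = -3 + √(-4 + d) - 12*v (L(d, v) = -3 + (v*(-12) + √(-4 + d)) = -3 + (-12*v + √(-4 + d)) = -3 + (√(-4 + d) - 12*v) = -3 + √(-4 + d) - 12*v)
(W - 1*(-10517)) + L(-195, w(-8)) = (-15819 - 1*(-10517)) + (-3 + √(-4 - 195) - 12*(-8)) = (-15819 + 10517) + (-3 + √(-199) + 96) = -5302 + (-3 + I*√199 + 96) = -5302 + (93 + I*√199) = -5209 + I*√199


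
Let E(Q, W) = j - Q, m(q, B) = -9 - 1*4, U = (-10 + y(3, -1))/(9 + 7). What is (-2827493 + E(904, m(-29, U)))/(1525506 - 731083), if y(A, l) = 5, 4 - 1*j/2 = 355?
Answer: -404157/113489 ≈ -3.5612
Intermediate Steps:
j = -702 (j = 8 - 2*355 = 8 - 710 = -702)
U = -5/16 (U = (-10 + 5)/(9 + 7) = -5/16 ≈ -0.31250)
m(q, B) = -13 (m(q, B) = -9 - 4 = -13)
E(Q, W) = -702 - Q
(-2827493 + E(904, m(-29, U)))/(1525506 - 731083) = (-2827493 + (-702 - 1*904))/(1525506 - 731083) = (-2827493 + (-702 - 904))/794423 = (-2827493 - 1606)*(1/794423) = -2829099*1/794423 = -404157/113489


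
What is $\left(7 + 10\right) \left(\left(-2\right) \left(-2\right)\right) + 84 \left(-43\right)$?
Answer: $-3544$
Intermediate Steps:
$\left(7 + 10\right) \left(\left(-2\right) \left(-2\right)\right) + 84 \left(-43\right) = 17 \cdot 4 - 3612 = 68 - 3612 = -3544$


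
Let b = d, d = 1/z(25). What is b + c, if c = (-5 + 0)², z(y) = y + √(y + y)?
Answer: 576/23 - √2/115 ≈ 25.031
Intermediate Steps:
z(y) = y + √2*√y (z(y) = y + √(2*y) = y + √2*√y)
c = 25 (c = (-5)² = 25)
d = 1/(25 + 5*√2) (d = 1/(25 + √2*√25) = 1/(25 + √2*5) = 1/(25 + 5*√2) ≈ 0.031181)
b = 1/23 - √2/115 ≈ 0.031181
b + c = (1/23 - √2/115) + 25 = 576/23 - √2/115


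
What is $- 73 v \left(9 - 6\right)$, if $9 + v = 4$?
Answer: $1095$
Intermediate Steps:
$v = -5$ ($v = -9 + 4 = -5$)
$- 73 v \left(9 - 6\right) = - 73 \left(- 5 \left(9 - 6\right)\right) = - 73 \left(\left(-5\right) 3\right) = \left(-73\right) \left(-15\right) = 1095$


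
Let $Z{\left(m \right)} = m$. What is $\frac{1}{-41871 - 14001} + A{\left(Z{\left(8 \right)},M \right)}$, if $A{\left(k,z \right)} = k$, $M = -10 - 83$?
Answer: $\frac{446975}{55872} \approx 8.0$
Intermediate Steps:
$M = -93$ ($M = -10 - 83 = -93$)
$\frac{1}{-41871 - 14001} + A{\left(Z{\left(8 \right)},M \right)} = \frac{1}{-41871 - 14001} + 8 = \frac{1}{-55872} + 8 = - \frac{1}{55872} + 8 = \frac{446975}{55872}$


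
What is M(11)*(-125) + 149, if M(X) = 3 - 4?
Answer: 274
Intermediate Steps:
M(X) = -1
M(11)*(-125) + 149 = -1*(-125) + 149 = 125 + 149 = 274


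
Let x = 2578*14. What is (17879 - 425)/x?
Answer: 8727/18046 ≈ 0.48360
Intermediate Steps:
x = 36092
(17879 - 425)/x = (17879 - 425)/36092 = 17454*(1/36092) = 8727/18046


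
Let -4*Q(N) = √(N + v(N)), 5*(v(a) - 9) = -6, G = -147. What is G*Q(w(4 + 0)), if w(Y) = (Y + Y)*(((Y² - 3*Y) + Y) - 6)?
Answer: 147*√595/20 ≈ 179.29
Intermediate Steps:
w(Y) = 2*Y*(-6 + Y² - 2*Y) (w(Y) = (2*Y)*((Y² - 2*Y) - 6) = (2*Y)*(-6 + Y² - 2*Y) = 2*Y*(-6 + Y² - 2*Y))
v(a) = 39/5 (v(a) = 9 + (⅕)*(-6) = 9 - 6/5 = 39/5)
Q(N) = -√(39/5 + N)/4 (Q(N) = -√(N + 39/5)/4 = -√(39/5 + N)/4)
G*Q(w(4 + 0)) = -(-147)*√(195 + 25*(2*(4 + 0)*(-6 + (4 + 0)² - 2*(4 + 0))))/20 = -(-147)*√(195 + 25*(2*4*(-6 + 4² - 2*4)))/20 = -(-147)*√(195 + 25*(2*4*(-6 + 16 - 8)))/20 = -(-147)*√(195 + 25*(2*4*2))/20 = -(-147)*√(195 + 25*16)/20 = -(-147)*√(195 + 400)/20 = -(-147)*√595/20 = 147*√595/20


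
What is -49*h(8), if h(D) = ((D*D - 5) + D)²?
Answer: -219961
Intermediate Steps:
h(D) = (-5 + D + D²)² (h(D) = ((D² - 5) + D)² = ((-5 + D²) + D)² = (-5 + D + D²)²)
-49*h(8) = -49*(-5 + 8 + 8²)² = -49*(-5 + 8 + 64)² = -49*67² = -49*4489 = -219961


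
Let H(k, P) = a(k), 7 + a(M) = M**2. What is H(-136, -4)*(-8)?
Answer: -147912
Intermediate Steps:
a(M) = -7 + M**2
H(k, P) = -7 + k**2
H(-136, -4)*(-8) = (-7 + (-136)**2)*(-8) = (-7 + 18496)*(-8) = 18489*(-8) = -147912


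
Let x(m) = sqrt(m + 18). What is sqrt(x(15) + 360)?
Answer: sqrt(360 + sqrt(33)) ≈ 19.124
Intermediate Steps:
x(m) = sqrt(18 + m)
sqrt(x(15) + 360) = sqrt(sqrt(18 + 15) + 360) = sqrt(sqrt(33) + 360) = sqrt(360 + sqrt(33))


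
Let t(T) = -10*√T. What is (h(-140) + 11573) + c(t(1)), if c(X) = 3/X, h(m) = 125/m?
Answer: 1620053/140 ≈ 11572.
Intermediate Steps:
(h(-140) + 11573) + c(t(1)) = (125/(-140) + 11573) + 3/((-10*√1)) = (125*(-1/140) + 11573) + 3/((-10*1)) = (-25/28 + 11573) + 3/(-10) = 324019/28 + 3*(-⅒) = 324019/28 - 3/10 = 1620053/140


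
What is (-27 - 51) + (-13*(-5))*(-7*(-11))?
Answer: 4927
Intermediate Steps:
(-27 - 51) + (-13*(-5))*(-7*(-11)) = -78 + 65*77 = -78 + 5005 = 4927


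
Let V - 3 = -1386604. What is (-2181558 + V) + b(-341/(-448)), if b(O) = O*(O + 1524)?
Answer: -715910849223/200704 ≈ -3.5670e+6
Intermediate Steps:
V = -1386601 (V = 3 - 1386604 = -1386601)
b(O) = O*(1524 + O)
(-2181558 + V) + b(-341/(-448)) = (-2181558 - 1386601) + (-341/(-448))*(1524 - 341/(-448)) = -3568159 + (-341*(-1/448))*(1524 - 341*(-1/448)) = -3568159 + 341*(1524 + 341/448)/448 = -3568159 + (341/448)*(683093/448) = -3568159 + 232934713/200704 = -715910849223/200704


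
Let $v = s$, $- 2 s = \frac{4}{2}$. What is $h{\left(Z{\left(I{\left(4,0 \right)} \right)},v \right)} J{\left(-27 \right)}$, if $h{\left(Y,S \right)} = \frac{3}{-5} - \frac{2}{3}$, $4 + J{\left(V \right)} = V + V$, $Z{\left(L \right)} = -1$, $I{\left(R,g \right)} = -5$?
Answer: $\frac{1102}{15} \approx 73.467$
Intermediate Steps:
$s = -1$ ($s = - \frac{4 \cdot \frac{1}{2}}{2} = \left(- \frac{1}{2}\right) 2 = -1$)
$J{\left(V \right)} = -4 + 2 V$ ($J{\left(V \right)} = -4 + \left(V + V\right) = -4 + 2 V$)
$v = -1$
$h{\left(Y,S \right)} = - \frac{19}{15}$ ($h{\left(Y,S \right)} = 3 \left(- \frac{1}{5}\right) - \frac{2}{3} = - \frac{3}{5} - \frac{2}{3} = - \frac{19}{15}$)
$h{\left(Z{\left(I{\left(4,0 \right)} \right)},v \right)} J{\left(-27 \right)} = - \frac{19 \left(-4 + 2 \left(-27\right)\right)}{15} = - \frac{19 \left(-4 - 54\right)}{15} = \left(- \frac{19}{15}\right) \left(-58\right) = \frac{1102}{15}$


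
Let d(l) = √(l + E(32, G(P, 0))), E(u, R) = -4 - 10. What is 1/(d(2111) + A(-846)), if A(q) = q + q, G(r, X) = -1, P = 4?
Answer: -188/317863 - √233/953589 ≈ -0.00060746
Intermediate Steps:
E(u, R) = -14
A(q) = 2*q
d(l) = √(-14 + l) (d(l) = √(l - 14) = √(-14 + l))
1/(d(2111) + A(-846)) = 1/(√(-14 + 2111) + 2*(-846)) = 1/(√2097 - 1692) = 1/(3*√233 - 1692) = 1/(-1692 + 3*√233)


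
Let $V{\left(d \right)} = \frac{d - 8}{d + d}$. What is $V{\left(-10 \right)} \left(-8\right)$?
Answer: $- \frac{36}{5} \approx -7.2$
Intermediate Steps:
$V{\left(d \right)} = \frac{-8 + d}{2 d}$
$V{\left(-10 \right)} \left(-8\right) = \frac{-8 - 10}{2 \left(-10\right)} \left(-8\right) = \frac{1}{2} \left(- \frac{1}{10}\right) \left(-18\right) \left(-8\right) = \frac{9}{10} \left(-8\right) = - \frac{36}{5}$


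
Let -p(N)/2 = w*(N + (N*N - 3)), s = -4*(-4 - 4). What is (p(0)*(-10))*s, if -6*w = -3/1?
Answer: -960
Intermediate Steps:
w = ½ (w = -(-1)/(2*1) = -(-1)/2 = -⅙*(-3) = ½ ≈ 0.50000)
s = 32 (s = -4*(-8) = 32)
p(N) = 3 - N - N² (p(N) = -(N + (N*N - 3)) = -(N + (N² - 3)) = -(N + (-3 + N²)) = -(-3 + N + N²) = -2*(-3/2 + N/2 + N²/2) = 3 - N - N²)
(p(0)*(-10))*s = ((3 - 1*0 - 1*0²)*(-10))*32 = ((3 + 0 - 1*0)*(-10))*32 = ((3 + 0 + 0)*(-10))*32 = (3*(-10))*32 = -30*32 = -960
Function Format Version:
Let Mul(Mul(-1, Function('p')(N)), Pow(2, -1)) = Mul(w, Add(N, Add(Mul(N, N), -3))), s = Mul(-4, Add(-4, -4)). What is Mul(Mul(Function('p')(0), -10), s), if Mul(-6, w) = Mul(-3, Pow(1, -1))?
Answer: -960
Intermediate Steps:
w = Rational(1, 2) (w = Mul(Rational(-1, 6), Mul(-3, Pow(1, -1))) = Mul(Rational(-1, 6), Mul(-3, 1)) = Mul(Rational(-1, 6), -3) = Rational(1, 2) ≈ 0.50000)
s = 32 (s = Mul(-4, -8) = 32)
Function('p')(N) = Add(3, Mul(-1, N), Mul(-1, Pow(N, 2))) (Function('p')(N) = Mul(-2, Mul(Rational(1, 2), Add(N, Add(Mul(N, N), -3)))) = Mul(-2, Mul(Rational(1, 2), Add(N, Add(Pow(N, 2), -3)))) = Mul(-2, Mul(Rational(1, 2), Add(N, Add(-3, Pow(N, 2))))) = Mul(-2, Mul(Rational(1, 2), Add(-3, N, Pow(N, 2)))) = Mul(-2, Add(Rational(-3, 2), Mul(Rational(1, 2), N), Mul(Rational(1, 2), Pow(N, 2)))) = Add(3, Mul(-1, N), Mul(-1, Pow(N, 2))))
Mul(Mul(Function('p')(0), -10), s) = Mul(Mul(Add(3, Mul(-1, 0), Mul(-1, Pow(0, 2))), -10), 32) = Mul(Mul(Add(3, 0, Mul(-1, 0)), -10), 32) = Mul(Mul(Add(3, 0, 0), -10), 32) = Mul(Mul(3, -10), 32) = Mul(-30, 32) = -960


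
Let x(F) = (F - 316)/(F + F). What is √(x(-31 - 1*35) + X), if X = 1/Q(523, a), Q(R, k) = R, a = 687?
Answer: √3450384762/34518 ≈ 1.7017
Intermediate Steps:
x(F) = (-316 + F)/(2*F) (x(F) = (-316 + F)/((2*F)) = (-316 + F)*(1/(2*F)) = (-316 + F)/(2*F))
X = 1/523 ≈ 0.0019120
√(x(-31 - 1*35) + X) = √((-316 + (-31 - 1*35))/(2*(-31 - 1*35)) + 1/523) = √((-316 + (-31 - 35))/(2*(-31 - 35)) + 1/523) = √((½)*(-316 - 66)/(-66) + 1/523) = √((½)*(-1/66)*(-382) + 1/523) = √(191/66 + 1/523) = √(99959/34518) = √3450384762/34518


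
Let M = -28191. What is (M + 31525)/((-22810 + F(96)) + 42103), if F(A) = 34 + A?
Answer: 3334/19423 ≈ 0.17165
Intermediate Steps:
(M + 31525)/((-22810 + F(96)) + 42103) = (-28191 + 31525)/((-22810 + (34 + 96)) + 42103) = 3334/((-22810 + 130) + 42103) = 3334/(-22680 + 42103) = 3334/19423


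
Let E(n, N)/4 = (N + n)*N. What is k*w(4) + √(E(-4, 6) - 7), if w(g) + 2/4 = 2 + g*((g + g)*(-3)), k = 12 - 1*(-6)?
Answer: -1701 + √41 ≈ -1694.6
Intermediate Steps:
E(n, N) = 4*N*(N + n) (E(n, N) = 4*((N + n)*N) = 4*(N*(N + n)) = 4*N*(N + n))
k = 18 (k = 12 + 6 = 18)
w(g) = 3/2 - 6*g² (w(g) = -½ + (2 + g*((g + g)*(-3))) = -½ + (2 + g*((2*g)*(-3))) = -½ + (2 + g*(-6*g)) = -½ + (2 - 6*g²) = 3/2 - 6*g²)
k*w(4) + √(E(-4, 6) - 7) = 18*(3/2 - 6*4²) + √(4*6*(6 - 4) - 7) = 18*(3/2 - 6*16) + √(4*6*2 - 7) = 18*(3/2 - 96) + √(48 - 7) = 18*(-189/2) + √41 = -1701 + √41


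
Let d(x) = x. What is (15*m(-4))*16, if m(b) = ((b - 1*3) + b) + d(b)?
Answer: -3600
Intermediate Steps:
m(b) = -3 + 3*b (m(b) = ((b - 1*3) + b) + b = ((b - 3) + b) + b = ((-3 + b) + b) + b = (-3 + 2*b) + b = -3 + 3*b)
(15*m(-4))*16 = (15*(-3 + 3*(-4)))*16 = (15*(-3 - 12))*16 = (15*(-15))*16 = -225*16 = -3600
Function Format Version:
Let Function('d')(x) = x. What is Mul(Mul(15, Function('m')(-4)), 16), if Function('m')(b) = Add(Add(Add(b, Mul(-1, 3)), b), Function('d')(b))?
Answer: -3600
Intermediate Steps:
Function('m')(b) = Add(-3, Mul(3, b)) (Function('m')(b) = Add(Add(Add(b, Mul(-1, 3)), b), b) = Add(Add(Add(b, -3), b), b) = Add(Add(Add(-3, b), b), b) = Add(Add(-3, Mul(2, b)), b) = Add(-3, Mul(3, b)))
Mul(Mul(15, Function('m')(-4)), 16) = Mul(Mul(15, Add(-3, Mul(3, -4))), 16) = Mul(Mul(15, Add(-3, -12)), 16) = Mul(Mul(15, -15), 16) = Mul(-225, 16) = -3600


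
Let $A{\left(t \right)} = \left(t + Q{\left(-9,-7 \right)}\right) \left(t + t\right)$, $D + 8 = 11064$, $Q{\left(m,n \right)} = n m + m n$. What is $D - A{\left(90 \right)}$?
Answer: $-27824$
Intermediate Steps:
$Q{\left(m,n \right)} = 2 m n$ ($Q{\left(m,n \right)} = m n + m n = 2 m n$)
$D = 11056$ ($D = -8 + 11064 = 11056$)
$A{\left(t \right)} = 2 t \left(126 + t\right)$ ($A{\left(t \right)} = \left(t + 2 \left(-9\right) \left(-7\right)\right) \left(t + t\right) = \left(t + 126\right) 2 t = \left(126 + t\right) 2 t = 2 t \left(126 + t\right)$)
$D - A{\left(90 \right)} = 11056 - 2 \cdot 90 \left(126 + 90\right) = 11056 - 2 \cdot 90 \cdot 216 = 11056 - 38880 = -27824$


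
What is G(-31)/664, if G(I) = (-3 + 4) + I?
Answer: -15/332 ≈ -0.045181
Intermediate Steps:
G(I) = 1 + I
G(-31)/664 = (1 - 31)/664 = -30*1/664 = -15/332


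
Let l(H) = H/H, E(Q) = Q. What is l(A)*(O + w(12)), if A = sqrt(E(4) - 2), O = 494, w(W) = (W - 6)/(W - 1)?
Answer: 5440/11 ≈ 494.55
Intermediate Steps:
w(W) = (-6 + W)/(-1 + W)
A = sqrt(2) (A = sqrt(4 - 2) = sqrt(2) ≈ 1.4142)
l(H) = 1
l(A)*(O + w(12)) = 1*(494 + (-6 + 12)/(-1 + 12)) = 1*(494 + 6/11) = 1*(5440/11) = 5440/11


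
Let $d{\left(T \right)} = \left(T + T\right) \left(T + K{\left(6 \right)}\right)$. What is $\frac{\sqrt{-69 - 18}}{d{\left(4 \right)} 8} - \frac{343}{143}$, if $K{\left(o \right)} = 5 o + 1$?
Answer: $- \frac{343}{143} + \frac{i \sqrt{87}}{2240} \approx -2.3986 + 0.004164 i$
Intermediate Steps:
$K{\left(o \right)} = 1 + 5 o$
$d{\left(T \right)} = 2 T \left(31 + T\right)$ ($d{\left(T \right)} = \left(T + T\right) \left(T + \left(1 + 5 \cdot 6\right)\right) = 2 T \left(T + \left(1 + 30\right)\right) = 2 T \left(T + 31\right) = 2 T \left(31 + T\right)$)
$\frac{\sqrt{-69 - 18}}{d{\left(4 \right)} 8} - \frac{343}{143} = \frac{\sqrt{-69 - 18}}{2 \cdot 4 \left(31 + 4\right) 8} - \frac{343}{143} = \frac{\sqrt{-87}}{2 \cdot 4 \cdot 35 \cdot 8} - \frac{343}{143} = \frac{i \sqrt{87}}{280 \cdot 8} - \frac{343}{143} = \frac{i \sqrt{87}}{2240} - \frac{343}{143} = - \frac{343}{143} + \frac{i \sqrt{87}}{2240}$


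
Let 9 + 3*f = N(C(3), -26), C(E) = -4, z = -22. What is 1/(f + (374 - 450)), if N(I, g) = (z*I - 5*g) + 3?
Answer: -3/16 ≈ -0.18750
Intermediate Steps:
N(I, g) = 3 - 22*I - 5*g (N(I, g) = (-22*I - 5*g) + 3 = 3 - 22*I - 5*g)
f = 212/3 (f = -3 + (3 - 22*(-4) - 5*(-26))/3 = -3 + (3 + 88 + 130)/3 = -3 + (⅓)*221 = -3 + 221/3 = 212/3 ≈ 70.667)
1/(f + (374 - 450)) = 1/(212/3 + (374 - 450)) = 1/(212/3 - 76) = 1/(-16/3) = -3/16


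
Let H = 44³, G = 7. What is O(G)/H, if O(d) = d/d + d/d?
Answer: 1/42592 ≈ 2.3479e-5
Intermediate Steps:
O(d) = 2 (O(d) = 1 + 1 = 2)
H = 85184
O(G)/H = 2/85184 = 2*(1/85184) = 1/42592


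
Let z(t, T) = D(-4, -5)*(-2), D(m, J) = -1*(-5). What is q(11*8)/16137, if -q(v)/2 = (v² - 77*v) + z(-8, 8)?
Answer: -1916/16137 ≈ -0.11873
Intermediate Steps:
D(m, J) = 5
z(t, T) = -10 (z(t, T) = 5*(-2) = -10)
q(v) = 20 - 2*v² + 154*v (q(v) = -2*((v² - 77*v) - 10) = -2*(-10 + v² - 77*v) = 20 - 2*v² + 154*v)
q(11*8)/16137 = (20 - 2*(11*8)² + 154*(11*8))/16137 = (20 - 2*88² + 154*88)*(1/16137) = (20 - 2*7744 + 13552)*(1/16137) = (20 - 15488 + 13552)*(1/16137) = -1916*1/16137 = -1916/16137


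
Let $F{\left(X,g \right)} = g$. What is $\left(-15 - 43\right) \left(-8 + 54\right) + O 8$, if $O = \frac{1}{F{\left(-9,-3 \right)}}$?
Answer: $- \frac{8012}{3} \approx -2670.7$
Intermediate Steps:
$O = - \frac{1}{3}$ ($O = \frac{1}{-3} = - \frac{1}{3} \approx -0.33333$)
$\left(-15 - 43\right) \left(-8 + 54\right) + O 8 = \left(-15 - 43\right) \left(-8 + 54\right) - \frac{8}{3} = \left(-58\right) 46 - \frac{8}{3} = -2668 - \frac{8}{3} = - \frac{8012}{3}$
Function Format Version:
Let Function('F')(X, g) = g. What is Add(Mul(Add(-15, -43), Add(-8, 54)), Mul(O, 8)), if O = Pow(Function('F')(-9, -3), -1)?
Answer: Rational(-8012, 3) ≈ -2670.7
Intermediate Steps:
O = Rational(-1, 3) (O = Pow(-3, -1) = Rational(-1, 3) ≈ -0.33333)
Add(Mul(Add(-15, -43), Add(-8, 54)), Mul(O, 8)) = Add(Mul(Add(-15, -43), Add(-8, 54)), Mul(Rational(-1, 3), 8)) = Add(Mul(-58, 46), Rational(-8, 3)) = Add(-2668, Rational(-8, 3)) = Rational(-8012, 3)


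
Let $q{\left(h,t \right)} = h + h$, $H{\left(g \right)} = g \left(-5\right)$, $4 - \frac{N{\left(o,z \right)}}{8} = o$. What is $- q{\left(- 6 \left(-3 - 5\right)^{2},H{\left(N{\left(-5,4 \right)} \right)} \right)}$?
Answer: $768$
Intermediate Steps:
$N{\left(o,z \right)} = 32 - 8 o$
$H{\left(g \right)} = - 5 g$
$q{\left(h,t \right)} = 2 h$
$- q{\left(- 6 \left(-3 - 5\right)^{2},H{\left(N{\left(-5,4 \right)} \right)} \right)} = - 2 \left(- 6 \left(-3 - 5\right)^{2}\right) = - 2 \left(- 6 \left(-8\right)^{2}\right) = - 2 \left(\left(-6\right) 64\right) = - 2 \left(-384\right) = \left(-1\right) \left(-768\right) = 768$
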